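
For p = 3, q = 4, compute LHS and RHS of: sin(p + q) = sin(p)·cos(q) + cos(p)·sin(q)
LHS = sin(3 + 4) = sin(7) ≈ 0.657
RHS = sin(3)·cos(4) + cos(3)·sin(4) = sin(3)·cos(4) + sin(4)·cos(3) ≈ 0.657

LHS = RHS: the two sides agree.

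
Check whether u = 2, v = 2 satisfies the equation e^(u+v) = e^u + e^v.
Substituting u = 2, v = 2:

LHS = e^(2+2) = e^4 ≈ 54.6
RHS = e^2 + e^2 = 2·e^2 ≈ 14.78

LHS ≠ RHS, so the equation does not hold at this point.

Answer: Fails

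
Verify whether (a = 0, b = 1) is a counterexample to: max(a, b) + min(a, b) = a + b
No

Substituting a = 0, b = 1:
LHS = max(0, 1) + min(0, 1) = 1
RHS = 0 + 1 = 1

The sides agree, so this pair does not disprove the claim.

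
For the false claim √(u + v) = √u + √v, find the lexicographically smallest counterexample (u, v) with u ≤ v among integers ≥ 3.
(u, v) = (3, 3)

Substituting (3, 3) into the claim:
LHS = √(3 + 3) = √(6) ≈ 2.449
RHS = √3 + √3 = 2·√(3) ≈ 3.464

Since LHS ≠ RHS, this pair disproves the claim, and no lexicographically smaller pair (u ≤ v, integers ≥ 3) does.

For instance (3, 5) is also a counterexample (LHS = 2·√(2) ≈ 2.828, RHS = √(3) + √(5) ≈ 3.968), but it's lexicographically larger.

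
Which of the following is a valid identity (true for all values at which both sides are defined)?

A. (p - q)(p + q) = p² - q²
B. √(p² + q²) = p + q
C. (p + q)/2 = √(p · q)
A

A: holds — e.g. at (1, 1), both sides equal 0.
B: fails at (2, 3) — LHS = √(13) ≈ 3.606, RHS = 5.
C: fails at (0, 1) — LHS = 1/2, RHS = 0.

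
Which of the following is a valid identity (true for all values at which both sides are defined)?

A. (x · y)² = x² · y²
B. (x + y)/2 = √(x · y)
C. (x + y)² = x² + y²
A

A: holds — e.g. at (1, 5), both sides equal 25.
B: fails at (0, 1) — LHS = 1/2, RHS = 0.
C: fails at (1, 2) — LHS = 9, RHS = 5.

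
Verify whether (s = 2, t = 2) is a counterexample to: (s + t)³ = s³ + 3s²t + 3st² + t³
No

Substituting s = 2, t = 2:
LHS = (2 + 2)³ = 64
RHS = 2³ + 3·2²·2 + 3·2·2² + 2³ = 64

The sides agree, so this pair does not disprove the claim.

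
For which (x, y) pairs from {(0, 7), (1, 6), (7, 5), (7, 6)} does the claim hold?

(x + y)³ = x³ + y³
(0, 7)

Testing each pair:
(0, 7): LHS = 343, RHS = 343 → holds
(1, 6): LHS = 343, RHS = 217 → fails
(7, 5): LHS = 1728, RHS = 468 → fails
(7, 6): LHS = 2197, RHS = 559 → fails

1 of 4 pairs satisfies the claim.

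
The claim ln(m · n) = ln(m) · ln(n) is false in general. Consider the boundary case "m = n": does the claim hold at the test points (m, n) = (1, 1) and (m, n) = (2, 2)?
At (1, 1): LHS = 0, RHS = 0 → equal
At (2, 2): LHS = ln(4) ≈ 1.386 ≠ RHS = ln(2)² ≈ 0.4805

Answer: Only at (1, 1)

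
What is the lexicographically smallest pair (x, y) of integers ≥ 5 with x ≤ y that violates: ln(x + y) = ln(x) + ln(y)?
(x, y) = (5, 5)

Substituting (5, 5) into the claim:
LHS = ln(5 + 5) = ln(10) ≈ 2.303
RHS = ln(5) + ln(5) = 2·ln(5) ≈ 3.219

Since LHS ≠ RHS, this pair disproves the claim, and no lexicographically smaller pair (x ≤ y, integers ≥ 5) does.

For instance (5, 8) is also a counterexample (LHS = ln(13) ≈ 2.565, RHS = ln(5) + ln(8) ≈ 3.689), but it's lexicographically larger.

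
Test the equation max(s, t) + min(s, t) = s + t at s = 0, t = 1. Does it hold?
Holds

Substituting s = 0, t = 1:

LHS = max(0, 1) + min(0, 1) = 1
RHS = 0 + 1 = 1

LHS = RHS, so the equation holds at this point.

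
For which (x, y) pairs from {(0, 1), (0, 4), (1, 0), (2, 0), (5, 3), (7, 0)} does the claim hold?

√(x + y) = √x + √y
(0, 1), (0, 4), (1, 0), (2, 0), (7, 0)

Testing each pair:
(0, 1): LHS = 1, RHS = 1 → holds
(0, 4): LHS = 2, RHS = 2 → holds
(1, 0): LHS = 1, RHS = 1 → holds
(2, 0): LHS = √(2) ≈ 1.414, RHS = √(2) ≈ 1.414 → holds
(5, 3): LHS = 2·√(2) ≈ 2.828, RHS = √(3) + √(5) ≈ 3.968 → fails
(7, 0): LHS = √(7) ≈ 2.646, RHS = √(7) ≈ 2.646 → holds

5 of 6 pairs satisfy the claim.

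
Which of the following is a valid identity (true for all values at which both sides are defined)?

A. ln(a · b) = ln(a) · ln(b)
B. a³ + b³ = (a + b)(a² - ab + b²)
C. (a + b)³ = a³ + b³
B

A: fails at (2, 5) — LHS = ln(10) ≈ 2.303, RHS = ln(2)·ln(5) ≈ 1.116.
B: holds — e.g. at (2, 4), both sides equal 72.
C: fails at (4, 4) — LHS = 512, RHS = 128.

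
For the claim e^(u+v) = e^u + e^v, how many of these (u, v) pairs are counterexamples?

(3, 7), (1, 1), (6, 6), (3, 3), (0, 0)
5

Testing each pair:
(3, 7): LHS = e^10 ≈ 22026.5, RHS = e^3 + e^7 ≈ 1117 → counterexample
(1, 1): LHS = e^2 ≈ 7.389, RHS = 2·e ≈ 5.437 → counterexample
(6, 6): LHS = e^12 ≈ 162754.8, RHS = 2·e^6 ≈ 806.9 → counterexample
(3, 3): LHS = e^6 ≈ 403.4, RHS = 2·e^3 ≈ 40.17 → counterexample
(0, 0): LHS = 1, RHS = 2 → counterexample

That makes 5 counterexamples.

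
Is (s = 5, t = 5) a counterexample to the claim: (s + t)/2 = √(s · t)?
Substituting s = 5, t = 5:
LHS = (5 + 5)/2 = 5
RHS = √(5 · 5) = 5

The sides agree, so this pair does not disprove the claim.

Answer: No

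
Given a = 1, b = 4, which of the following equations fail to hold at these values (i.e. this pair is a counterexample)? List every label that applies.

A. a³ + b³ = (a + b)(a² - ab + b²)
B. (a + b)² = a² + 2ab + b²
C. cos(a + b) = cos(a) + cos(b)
Evaluating each claim at the given values:
A. LHS = 65, RHS = 65 → holds here (LHS = RHS)
B. LHS = 25, RHS = 25 → holds here (LHS = RHS)
C. LHS = cos(5) ≈ 0.2837, RHS = cos(4) + cos(1) ≈ -0.1133 → fails here (LHS ≠ RHS)

Answer: C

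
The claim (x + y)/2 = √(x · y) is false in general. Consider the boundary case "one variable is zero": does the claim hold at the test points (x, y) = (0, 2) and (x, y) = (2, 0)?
At (0, 2): LHS = 1 ≠ RHS = 0
At (2, 0): LHS = 1 ≠ RHS = 0

Answer: No, fails at both test points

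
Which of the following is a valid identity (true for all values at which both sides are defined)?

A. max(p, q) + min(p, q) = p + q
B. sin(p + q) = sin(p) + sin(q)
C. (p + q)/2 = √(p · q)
A: holds — e.g. at (5, 8), both sides equal 13.
B: fails at (1, 3) — LHS = sin(4) ≈ -0.7568, RHS = sin(3) + sin(1) ≈ 0.9826.
C: fails at (1, 4) — LHS = 5/2, RHS = 2.

Answer: A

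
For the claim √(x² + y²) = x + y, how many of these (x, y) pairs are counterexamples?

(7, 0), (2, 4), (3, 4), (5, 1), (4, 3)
Testing each pair:
(7, 0): LHS = 7, RHS = 7 → satisfies claim
(2, 4): LHS = 2·√(5) ≈ 4.472, RHS = 6 → counterexample
(3, 4): LHS = 5, RHS = 7 → counterexample
(5, 1): LHS = √(26) ≈ 5.099, RHS = 6 → counterexample
(4, 3): LHS = 5, RHS = 7 → counterexample

That makes 4 counterexamples.

Answer: 4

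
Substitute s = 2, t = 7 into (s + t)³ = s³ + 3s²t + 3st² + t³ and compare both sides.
LHS = (2 + 7)³ = 729
RHS = 2³ + 3·2²·7 + 3·2·7² + 7³ = 729

LHS = RHS: the two sides agree.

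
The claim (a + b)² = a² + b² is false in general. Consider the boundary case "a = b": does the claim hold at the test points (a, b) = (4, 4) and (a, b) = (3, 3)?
No, fails at both test points

At (4, 4): LHS = 64 ≠ RHS = 32
At (3, 3): LHS = 36 ≠ RHS = 18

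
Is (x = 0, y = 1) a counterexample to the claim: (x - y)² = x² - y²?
Yes

Substituting x = 0, y = 1:
LHS = (0 - 1)² = 1
RHS = 0² - 1² = -1

Since LHS ≠ RHS, this pair disproves the claim.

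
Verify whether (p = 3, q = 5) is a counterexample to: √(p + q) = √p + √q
Yes

Substituting p = 3, q = 5:
LHS = √(3 + 5) = 2·√(2) ≈ 2.828
RHS = √3 + √5 = √(3) + √(5) ≈ 3.968

Since LHS ≠ RHS, this pair disproves the claim.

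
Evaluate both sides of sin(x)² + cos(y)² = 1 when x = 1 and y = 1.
LHS = sin(1)² + cos(1)² = 1
RHS = 1

LHS = RHS: the two sides agree.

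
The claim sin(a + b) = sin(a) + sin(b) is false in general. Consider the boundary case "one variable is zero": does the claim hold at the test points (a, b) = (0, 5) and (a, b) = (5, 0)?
Yes, holds at both test points

At (0, 5): LHS = sin(5) ≈ -0.9589, RHS = sin(5) ≈ -0.9589 → equal
At (5, 0): LHS = sin(5) ≈ -0.9589, RHS = sin(5) ≈ -0.9589 → equal

So the claim does hold at both of these boundary points, even though it is not an identity.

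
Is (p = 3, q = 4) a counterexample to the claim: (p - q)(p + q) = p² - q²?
No

Substituting p = 3, q = 4:
LHS = (3 - 4)(3 + 4) = -7
RHS = 3² - 4² = -7

The sides agree, so this pair does not disprove the claim.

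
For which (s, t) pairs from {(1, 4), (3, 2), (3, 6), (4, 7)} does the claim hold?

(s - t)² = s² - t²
Testing each pair:
(1, 4): LHS = 9, RHS = -15 → fails
(3, 2): LHS = 1, RHS = 5 → fails
(3, 6): LHS = 9, RHS = -27 → fails
(4, 7): LHS = 9, RHS = -33 → fails

No pair satisfies the claim.

Answer: None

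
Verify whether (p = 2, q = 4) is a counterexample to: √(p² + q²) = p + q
Yes

Substituting p = 2, q = 4:
LHS = √(2² + 4²) = 2·√(5) ≈ 4.472
RHS = 2 + 4 = 6

Since LHS ≠ RHS, this pair disproves the claim.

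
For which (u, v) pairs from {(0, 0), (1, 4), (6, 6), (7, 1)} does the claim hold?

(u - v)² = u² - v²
(0, 0), (6, 6)

Testing each pair:
(0, 0): LHS = 0, RHS = 0 → holds
(1, 4): LHS = 9, RHS = -15 → fails
(6, 6): LHS = 0, RHS = 0 → holds
(7, 1): LHS = 36, RHS = 48 → fails

2 of 4 pairs satisfy the claim.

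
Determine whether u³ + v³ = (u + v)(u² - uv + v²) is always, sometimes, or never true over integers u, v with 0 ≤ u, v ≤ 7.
The identity holds for every pair in the range. For instance at (u, v) = (1, 7): both sides equal 344.

Answer: Always true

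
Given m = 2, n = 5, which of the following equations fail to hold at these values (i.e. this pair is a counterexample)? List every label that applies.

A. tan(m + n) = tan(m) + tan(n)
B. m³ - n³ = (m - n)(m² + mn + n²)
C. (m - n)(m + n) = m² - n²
Evaluating each claim at the given values:
A. LHS = tan(7) ≈ 0.8714, RHS = tan(5) + tan(2) ≈ -5.566 → fails here (LHS ≠ RHS)
B. LHS = -117, RHS = -117 → holds here (LHS = RHS)
C. LHS = -21, RHS = -21 → holds here (LHS = RHS)

Answer: A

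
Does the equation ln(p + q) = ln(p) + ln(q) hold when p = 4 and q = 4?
Substituting p = 4, q = 4:

LHS = ln(4 + 4) = ln(8) ≈ 2.079
RHS = ln(4) + ln(4) = 2·ln(4) ≈ 2.773

LHS ≠ RHS, so the equation does not hold at this point.

Answer: Fails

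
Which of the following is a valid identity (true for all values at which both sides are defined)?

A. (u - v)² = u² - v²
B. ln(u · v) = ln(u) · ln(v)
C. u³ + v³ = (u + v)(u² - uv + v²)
A: fails at (4, 5) — LHS = 1, RHS = -9.
B: fails at (5, 8) — LHS = ln(40) ≈ 3.689, RHS = ln(5)·ln(8) ≈ 3.347.
C: holds — e.g. at (6, 7), both sides equal 559.

Answer: C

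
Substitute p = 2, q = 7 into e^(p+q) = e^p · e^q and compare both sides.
LHS = e^(2+7) = e^9 ≈ 8103
RHS = e^2 · e^7 = e^9 ≈ 8103

LHS = RHS: the two sides agree.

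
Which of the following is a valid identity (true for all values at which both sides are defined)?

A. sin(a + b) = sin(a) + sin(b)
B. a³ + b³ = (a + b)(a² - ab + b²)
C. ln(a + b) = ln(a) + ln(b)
B

A: fails at (4, 6) — LHS = sin(10) ≈ -0.544, RHS = sin(4) + sin(6) ≈ -1.036.
B: holds — e.g. at (2, 2), both sides equal 16.
C: fails at (2, 3) — LHS = ln(5) ≈ 1.609, RHS = ln(2) + ln(3) ≈ 1.792.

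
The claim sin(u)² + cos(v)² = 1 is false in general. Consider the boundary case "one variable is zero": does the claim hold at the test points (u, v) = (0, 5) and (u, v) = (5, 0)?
No, fails at both test points

At (0, 5): LHS = cos(5)² ≈ 0.08046 ≠ RHS = 1
At (5, 0): LHS = sin(5)² + 1 ≈ 1.92 ≠ RHS = 1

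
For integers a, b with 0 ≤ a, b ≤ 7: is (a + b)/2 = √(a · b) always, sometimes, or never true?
It holds at (a, b) = (4, 4) (both sides equal 4), but fails at (a, b) = (3, 4) (LHS = 7/2, RHS = 2·√(3) ≈ 3.464).

Answer: Sometimes true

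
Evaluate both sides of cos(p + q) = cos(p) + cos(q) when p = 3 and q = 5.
LHS = cos(3 + 5) = cos(8) ≈ -0.1455
RHS = cos(3) + cos(5) ≈ -0.7063

LHS ≠ RHS (they differ by about 0.5608), so the equation does not hold here.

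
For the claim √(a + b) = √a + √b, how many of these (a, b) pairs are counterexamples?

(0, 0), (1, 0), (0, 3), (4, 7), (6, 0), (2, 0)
1

Testing each pair:
(0, 0): LHS = 0, RHS = 0 → satisfies claim
(1, 0): LHS = 1, RHS = 1 → satisfies claim
(0, 3): LHS = √(3) ≈ 1.732, RHS = √(3) ≈ 1.732 → satisfies claim
(4, 7): LHS = √(11) ≈ 3.317, RHS = 2 + √(7) ≈ 4.646 → counterexample
(6, 0): LHS = √(6) ≈ 2.449, RHS = √(6) ≈ 2.449 → satisfies claim
(2, 0): LHS = √(2) ≈ 1.414, RHS = √(2) ≈ 1.414 → satisfies claim

That makes 1 counterexample.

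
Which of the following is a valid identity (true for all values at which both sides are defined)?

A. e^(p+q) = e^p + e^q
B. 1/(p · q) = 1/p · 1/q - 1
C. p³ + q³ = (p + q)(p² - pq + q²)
A: fails at (2, 4) — LHS = e^6 ≈ 403.4, RHS = e^2 + e^4 ≈ 61.99.
B: fails at (1, 5) — LHS = 1/5, RHS = -4/5.
C: holds — e.g. at (5, 5), both sides equal 250.

Answer: C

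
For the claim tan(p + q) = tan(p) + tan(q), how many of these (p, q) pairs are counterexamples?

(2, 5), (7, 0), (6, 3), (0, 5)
2

Testing each pair:
(2, 5): LHS = tan(7) ≈ 0.8714, RHS = tan(5) + tan(2) ≈ -5.566 → counterexample
(7, 0): LHS = tan(7) ≈ 0.8714, RHS = tan(7) ≈ 0.8714 → satisfies claim
(6, 3): LHS = tan(9) ≈ -0.4523, RHS = tan(6) + tan(3) ≈ -0.4336 → counterexample
(0, 5): LHS = tan(5) ≈ -3.381, RHS = tan(5) ≈ -3.381 → satisfies claim

That makes 2 counterexamples.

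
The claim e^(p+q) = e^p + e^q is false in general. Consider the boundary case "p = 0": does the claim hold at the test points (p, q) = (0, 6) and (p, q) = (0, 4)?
At (0, 6): LHS = e^6 ≈ 403.4 ≠ RHS = 1 + e^6 ≈ 404.4
At (0, 4): LHS = e^4 ≈ 54.6 ≠ RHS = 1 + e^4 ≈ 55.6

Answer: No, fails at both test points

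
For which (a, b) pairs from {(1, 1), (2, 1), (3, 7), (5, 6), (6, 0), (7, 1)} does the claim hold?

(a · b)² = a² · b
Testing each pair:
(1, 1): LHS = 1, RHS = 1 → holds
(2, 1): LHS = 4, RHS = 4 → holds
(3, 7): LHS = 441, RHS = 63 → fails
(5, 6): LHS = 900, RHS = 150 → fails
(6, 0): LHS = 0, RHS = 0 → holds
(7, 1): LHS = 49, RHS = 49 → holds

4 of 6 pairs satisfy the claim.

Answer: (1, 1), (2, 1), (6, 0), (7, 1)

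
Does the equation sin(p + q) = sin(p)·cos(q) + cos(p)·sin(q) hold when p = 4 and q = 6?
Holds

Substituting p = 4, q = 6:

LHS = sin(4 + 6) = sin(10) ≈ -0.544
RHS = sin(4)·cos(6) + cos(4)·sin(6) = sin(4)·cos(6) + sin(6)·cos(4) ≈ -0.544

LHS = RHS, so the equation holds at this point.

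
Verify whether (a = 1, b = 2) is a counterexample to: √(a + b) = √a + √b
Substituting a = 1, b = 2:
LHS = √(1 + 2) = √(3) ≈ 1.732
RHS = √1 + √2 = 1 + √(2) ≈ 2.414

Since LHS ≠ RHS, this pair disproves the claim.

Answer: Yes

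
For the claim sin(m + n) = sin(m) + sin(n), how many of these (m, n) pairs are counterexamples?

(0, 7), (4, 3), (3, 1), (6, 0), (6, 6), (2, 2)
4

Testing each pair:
(0, 7): LHS = sin(7) ≈ 0.657, RHS = sin(7) ≈ 0.657 → satisfies claim
(4, 3): LHS = sin(7) ≈ 0.657, RHS = sin(4) + sin(3) ≈ -0.6157 → counterexample
(3, 1): LHS = sin(4) ≈ -0.7568, RHS = sin(3) + sin(1) ≈ 0.9826 → counterexample
(6, 0): LHS = sin(6) ≈ -0.2794, RHS = sin(6) ≈ -0.2794 → satisfies claim
(6, 6): LHS = sin(12) ≈ -0.5366, RHS = 2·sin(6) ≈ -0.5588 → counterexample
(2, 2): LHS = sin(4) ≈ -0.7568, RHS = 2·sin(2) ≈ 1.819 → counterexample

That makes 4 counterexamples.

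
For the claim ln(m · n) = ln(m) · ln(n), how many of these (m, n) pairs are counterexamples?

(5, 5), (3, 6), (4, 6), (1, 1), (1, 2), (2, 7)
Testing each pair:
(5, 5): LHS = ln(25) ≈ 3.219, RHS = ln(5)² ≈ 2.59 → counterexample
(3, 6): LHS = ln(18) ≈ 2.89, RHS = ln(3)·ln(6) ≈ 1.968 → counterexample
(4, 6): LHS = ln(24) ≈ 3.178, RHS = ln(4)·ln(6) ≈ 2.484 → counterexample
(1, 1): LHS = 0, RHS = 0 → satisfies claim
(1, 2): LHS = ln(2) ≈ 0.6931, RHS = 0 → counterexample
(2, 7): LHS = ln(14) ≈ 2.639, RHS = ln(2)·ln(7) ≈ 1.349 → counterexample

That makes 5 counterexamples.

Answer: 5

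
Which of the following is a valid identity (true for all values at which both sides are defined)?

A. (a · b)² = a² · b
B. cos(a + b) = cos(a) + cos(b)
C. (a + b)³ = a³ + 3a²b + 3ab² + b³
A: fails at (1, 2) — LHS = 4, RHS = 2.
B: fails at (2, 5) — LHS = cos(7) ≈ 0.7539, RHS = cos(2) + cos(5) ≈ -0.1325.
C: holds — e.g. at (3, 7), both sides equal 1000.

Answer: C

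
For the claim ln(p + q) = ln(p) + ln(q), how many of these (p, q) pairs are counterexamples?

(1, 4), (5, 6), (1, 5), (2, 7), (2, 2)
Testing each pair:
(1, 4): LHS = ln(5) ≈ 1.609, RHS = ln(4) ≈ 1.386 → counterexample
(5, 6): LHS = ln(11) ≈ 2.398, RHS = ln(5) + ln(6) ≈ 3.401 → counterexample
(1, 5): LHS = ln(6) ≈ 1.792, RHS = ln(5) ≈ 1.609 → counterexample
(2, 7): LHS = ln(9) ≈ 2.197, RHS = ln(2) + ln(7) ≈ 2.639 → counterexample
(2, 2): LHS = ln(4) ≈ 1.386, RHS = 2·ln(2) ≈ 1.386 → satisfies claim

That makes 4 counterexamples.

Answer: 4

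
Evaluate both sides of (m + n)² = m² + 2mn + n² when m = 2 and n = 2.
LHS = (2 + 2)² = 16
RHS = 2² + 2·2·2 + 2² = 16

LHS = RHS: the two sides agree.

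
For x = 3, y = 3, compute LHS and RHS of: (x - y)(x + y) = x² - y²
LHS = (3 - 3)(3 + 3) = 0
RHS = 3² - 3² = 0

LHS = RHS: the two sides agree.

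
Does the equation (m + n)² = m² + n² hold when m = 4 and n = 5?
Substituting m = 4, n = 5:

LHS = (4 + 5)² = 81
RHS = 4² + 5² = 41

LHS ≠ RHS, so the equation does not hold at this point.

Answer: Fails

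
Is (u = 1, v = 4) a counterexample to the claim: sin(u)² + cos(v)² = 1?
Substituting u = 1, v = 4:
LHS = sin(1)² + cos(4)² ≈ 1.135
RHS = 1

Since LHS ≠ RHS, this pair disproves the claim.

Answer: Yes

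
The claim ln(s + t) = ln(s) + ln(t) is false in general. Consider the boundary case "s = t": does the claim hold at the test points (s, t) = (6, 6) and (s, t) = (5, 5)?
At (6, 6): LHS = ln(12) ≈ 2.485 ≠ RHS = 2·ln(6) ≈ 3.584
At (5, 5): LHS = ln(10) ≈ 2.303 ≠ RHS = 2·ln(5) ≈ 3.219

Answer: No, fails at both test points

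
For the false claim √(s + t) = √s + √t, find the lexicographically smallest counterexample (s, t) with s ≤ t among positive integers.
(s, t) = (1, 1)

Substituting (1, 1) into the claim:
LHS = √(1 + 1) = √(2) ≈ 1.414
RHS = √1 + √1 = 2

Since LHS ≠ RHS, this pair disproves the claim, and no lexicographically smaller pair (s ≤ t, positive integers) does.

For instance (6, 8) is also a counterexample (LHS = √(14) ≈ 3.742, RHS = √(6) + 2·√(2) ≈ 5.278), but it's lexicographically larger.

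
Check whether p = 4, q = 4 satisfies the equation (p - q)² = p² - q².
Substituting p = 4, q = 4:

LHS = (4 - 4)² = 0
RHS = 4² - 4² = 0

LHS = RHS, so the equation holds at this point.

Answer: Holds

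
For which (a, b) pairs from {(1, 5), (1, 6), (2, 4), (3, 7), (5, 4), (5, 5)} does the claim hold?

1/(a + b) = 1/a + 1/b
Testing each pair:
(1, 5): LHS = 1/6, RHS = 6/5 → fails
(1, 6): LHS = 1/7, RHS = 7/6 → fails
(2, 4): LHS = 1/6, RHS = 3/4 → fails
(3, 7): LHS = 1/10, RHS = 10/21 → fails
(5, 4): LHS = 1/9, RHS = 9/20 → fails
(5, 5): LHS = 1/10, RHS = 2/5 → fails

No pair satisfies the claim.

Answer: None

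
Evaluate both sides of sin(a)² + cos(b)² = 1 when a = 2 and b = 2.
LHS = sin(2)² + cos(2)² = 1
RHS = 1

LHS = RHS: the two sides agree.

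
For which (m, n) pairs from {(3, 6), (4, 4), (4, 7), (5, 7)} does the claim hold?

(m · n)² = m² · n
None

Testing each pair:
(3, 6): LHS = 324, RHS = 54 → fails
(4, 4): LHS = 256, RHS = 64 → fails
(4, 7): LHS = 784, RHS = 112 → fails
(5, 7): LHS = 1225, RHS = 175 → fails

No pair satisfies the claim.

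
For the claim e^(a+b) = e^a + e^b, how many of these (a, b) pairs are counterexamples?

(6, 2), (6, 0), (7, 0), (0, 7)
Testing each pair:
(6, 2): LHS = e^8 ≈ 2981, RHS = e^2 + e^6 ≈ 410.8 → counterexample
(6, 0): LHS = e^6 ≈ 403.4, RHS = 1 + e^6 ≈ 404.4 → counterexample
(7, 0): LHS = e^7 ≈ 1097, RHS = 1 + e^7 ≈ 1098 → counterexample
(0, 7): LHS = e^7 ≈ 1097, RHS = 1 + e^7 ≈ 1098 → counterexample

That makes 4 counterexamples.

Answer: 4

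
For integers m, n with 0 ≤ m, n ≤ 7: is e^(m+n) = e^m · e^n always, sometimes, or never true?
Always true

The identity holds for every pair in the range. For instance at (m, n) = (7, 7): both sides equal e^14 ≈ 1202604.3.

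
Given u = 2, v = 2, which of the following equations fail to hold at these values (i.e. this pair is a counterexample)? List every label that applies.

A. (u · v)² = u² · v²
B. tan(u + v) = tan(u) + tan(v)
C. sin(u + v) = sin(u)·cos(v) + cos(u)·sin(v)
Evaluating each claim at the given values:
A. LHS = 16, RHS = 16 → holds here (LHS = RHS)
B. LHS = tan(4) ≈ 1.158, RHS = 2·tan(2) ≈ -4.37 → fails here (LHS ≠ RHS)
C. LHS = sin(4) ≈ -0.7568, RHS = 2·sin(2)·cos(2) ≈ -0.7568 → holds here (LHS = RHS)

Answer: B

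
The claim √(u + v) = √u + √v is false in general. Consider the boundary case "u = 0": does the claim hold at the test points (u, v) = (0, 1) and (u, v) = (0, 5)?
At (0, 1): LHS = 1, RHS = 1 → equal
At (0, 5): LHS = √(5) ≈ 2.236, RHS = √(5) ≈ 2.236 → equal

So the claim does hold at both of these boundary points, even though it is not an identity.

Answer: Yes, holds at both test points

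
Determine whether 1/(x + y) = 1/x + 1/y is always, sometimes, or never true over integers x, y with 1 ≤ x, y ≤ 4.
Never true

The claim fails for every pair in the range. For instance at (x, y) = (3, 1): LHS = 1/4, RHS = 4/3.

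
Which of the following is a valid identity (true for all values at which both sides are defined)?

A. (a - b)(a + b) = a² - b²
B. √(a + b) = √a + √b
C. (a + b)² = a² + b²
A: holds — e.g. at (1, 2), both sides equal -3.
B: fails at (1, 4) — LHS = √(5) ≈ 2.236, RHS = 3.
C: fails at (1, 5) — LHS = 36, RHS = 26.

Answer: A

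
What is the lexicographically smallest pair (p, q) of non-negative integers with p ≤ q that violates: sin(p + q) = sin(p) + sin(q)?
(p, q) = (1, 1)

At (0, 6): both sides equal sin(6) ≈ -0.2794, so it holds there.

Substituting (1, 1) into the claim:
LHS = sin(1 + 1) = sin(2) ≈ 0.9093
RHS = sin(1) + sin(1) = 2·sin(1) ≈ 1.683

Since LHS ≠ RHS, this pair disproves the claim, and no lexicographically smaller pair (p ≤ q, non-negative integers) does.

For instance (1, 6) is also a counterexample (LHS = sin(7) ≈ 0.657, RHS = sin(6) + sin(1) ≈ 0.5621), but it's lexicographically larger.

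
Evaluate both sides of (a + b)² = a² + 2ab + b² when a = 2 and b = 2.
LHS = (2 + 2)² = 16
RHS = 2² + 2·2·2 + 2² = 16

LHS = RHS: the two sides agree.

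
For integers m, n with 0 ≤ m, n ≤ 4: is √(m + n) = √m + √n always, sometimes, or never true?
It holds at (m, n) = (2, 0) (both sides equal √(2) ≈ 1.414), but fails at (m, n) = (4, 2) (LHS = √(6) ≈ 2.449, RHS = √(2) + 2 ≈ 3.414).

Answer: Sometimes true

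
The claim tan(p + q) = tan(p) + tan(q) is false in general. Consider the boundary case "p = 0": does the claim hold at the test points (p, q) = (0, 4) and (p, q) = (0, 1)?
At (0, 4): LHS = tan(4) ≈ 1.158, RHS = tan(4) ≈ 1.158 → equal
At (0, 1): LHS = tan(1) ≈ 1.557, RHS = tan(1) ≈ 1.557 → equal

So the claim does hold at both of these boundary points, even though it is not an identity.

Answer: Yes, holds at both test points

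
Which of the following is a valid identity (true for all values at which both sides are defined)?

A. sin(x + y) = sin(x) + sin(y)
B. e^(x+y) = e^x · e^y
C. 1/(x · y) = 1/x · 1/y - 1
B

A: fails at (2, 2) — LHS = sin(4) ≈ -0.7568, RHS = 2·sin(2) ≈ 1.819.
B: holds — e.g. at (5, 8), both sides equal e^13 ≈ 442413.4.
C: fails at (1, 2) — LHS = 1/2, RHS = -1/2.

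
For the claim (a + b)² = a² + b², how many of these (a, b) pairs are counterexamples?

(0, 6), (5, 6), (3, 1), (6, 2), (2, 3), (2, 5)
5

Testing each pair:
(0, 6): LHS = 36, RHS = 36 → satisfies claim
(5, 6): LHS = 121, RHS = 61 → counterexample
(3, 1): LHS = 16, RHS = 10 → counterexample
(6, 2): LHS = 64, RHS = 40 → counterexample
(2, 3): LHS = 25, RHS = 13 → counterexample
(2, 5): LHS = 49, RHS = 29 → counterexample

That makes 5 counterexamples.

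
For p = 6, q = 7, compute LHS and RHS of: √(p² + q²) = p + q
LHS = √(6² + 7²) = √(85) ≈ 9.22
RHS = 6 + 7 = 13

LHS ≠ RHS (they differ by about 3.78), so the equation does not hold here.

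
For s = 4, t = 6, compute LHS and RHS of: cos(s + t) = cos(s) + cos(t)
LHS = cos(4 + 6) = cos(10) ≈ -0.8391
RHS = cos(4) + cos(6) ≈ 0.3065

LHS ≠ RHS (they differ by about 1.146), so the equation does not hold here.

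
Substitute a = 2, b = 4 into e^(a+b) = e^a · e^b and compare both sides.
LHS = e^(2+4) = e^6 ≈ 403.4
RHS = e^2 · e^4 = e^6 ≈ 403.4

LHS = RHS: the two sides agree.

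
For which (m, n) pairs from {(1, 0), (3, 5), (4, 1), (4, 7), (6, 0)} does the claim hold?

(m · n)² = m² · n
(1, 0), (4, 1), (6, 0)

Testing each pair:
(1, 0): LHS = 0, RHS = 0 → holds
(3, 5): LHS = 225, RHS = 45 → fails
(4, 1): LHS = 16, RHS = 16 → holds
(4, 7): LHS = 784, RHS = 112 → fails
(6, 0): LHS = 0, RHS = 0 → holds

3 of 5 pairs satisfy the claim.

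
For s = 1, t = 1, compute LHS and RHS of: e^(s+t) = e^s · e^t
LHS = e^(1+1) = e^2 ≈ 7.389
RHS = e^1 · e^1 = e^2 ≈ 7.389

LHS = RHS: the two sides agree.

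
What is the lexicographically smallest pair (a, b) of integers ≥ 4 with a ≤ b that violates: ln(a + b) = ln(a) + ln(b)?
Substituting (4, 4) into the claim:
LHS = ln(4 + 4) = ln(8) ≈ 2.079
RHS = ln(4) + ln(4) = 2·ln(4) ≈ 2.773

Since LHS ≠ RHS, this pair disproves the claim, and no lexicographically smaller pair (a ≤ b, integers ≥ 4) does.

For instance (6, 11) is also a counterexample (LHS = ln(17) ≈ 2.833, RHS = ln(6) + ln(11) ≈ 4.19), but it's lexicographically larger.

Answer: (a, b) = (4, 4)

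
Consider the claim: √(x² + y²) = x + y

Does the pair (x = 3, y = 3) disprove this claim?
Yes

Substituting x = 3, y = 3:
LHS = √(3² + 3²) = 3·√(2) ≈ 4.243
RHS = 3 + 3 = 6

Since LHS ≠ RHS, this pair disproves the claim.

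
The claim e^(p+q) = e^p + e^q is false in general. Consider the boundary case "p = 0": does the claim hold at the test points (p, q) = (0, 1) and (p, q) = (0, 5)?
At (0, 1): LHS = e ≈ 2.718 ≠ RHS = 1 + e ≈ 3.718
At (0, 5): LHS = e^5 ≈ 148.4 ≠ RHS = 1 + e^5 ≈ 149.4

Answer: No, fails at both test points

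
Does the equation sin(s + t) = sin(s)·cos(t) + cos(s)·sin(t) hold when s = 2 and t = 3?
Substituting s = 2, t = 3:

LHS = sin(2 + 3) = sin(5) ≈ -0.9589
RHS = sin(2)·cos(3) + cos(2)·sin(3) = sin(2)·cos(3) + sin(3)·cos(2) ≈ -0.9589

LHS = RHS, so the equation holds at this point.

Answer: Holds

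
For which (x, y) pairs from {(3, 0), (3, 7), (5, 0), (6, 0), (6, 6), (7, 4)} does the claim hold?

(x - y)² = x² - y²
Testing each pair:
(3, 0): LHS = 9, RHS = 9 → holds
(3, 7): LHS = 16, RHS = -40 → fails
(5, 0): LHS = 25, RHS = 25 → holds
(6, 0): LHS = 36, RHS = 36 → holds
(6, 6): LHS = 0, RHS = 0 → holds
(7, 4): LHS = 9, RHS = 33 → fails

4 of 6 pairs satisfy the claim.

Answer: (3, 0), (5, 0), (6, 0), (6, 6)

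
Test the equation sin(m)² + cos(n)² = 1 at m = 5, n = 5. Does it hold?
Holds

Substituting m = 5, n = 5:

LHS = sin(5)² + cos(5)² = 1
RHS = 1

LHS = RHS, so the equation holds at this point.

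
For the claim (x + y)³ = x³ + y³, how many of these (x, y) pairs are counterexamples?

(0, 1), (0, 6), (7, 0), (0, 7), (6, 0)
0

Testing each pair:
(0, 1): LHS = 1, RHS = 1 → satisfies claim
(0, 6): LHS = 216, RHS = 216 → satisfies claim
(7, 0): LHS = 343, RHS = 343 → satisfies claim
(0, 7): LHS = 343, RHS = 343 → satisfies claim
(6, 0): LHS = 216, RHS = 216 → satisfies claim

That makes 0 counterexamples.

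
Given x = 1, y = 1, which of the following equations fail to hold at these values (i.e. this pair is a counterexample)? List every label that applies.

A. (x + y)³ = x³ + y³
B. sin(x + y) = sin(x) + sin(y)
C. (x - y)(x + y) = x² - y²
Evaluating each claim at the given values:
A. LHS = 8, RHS = 2 → fails here (LHS ≠ RHS)
B. LHS = sin(2) ≈ 0.9093, RHS = 2·sin(1) ≈ 1.683 → fails here (LHS ≠ RHS)
C. LHS = 0, RHS = 0 → holds here (LHS = RHS)

Answer: A, B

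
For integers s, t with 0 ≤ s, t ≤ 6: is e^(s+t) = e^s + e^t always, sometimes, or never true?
The claim fails for every pair in the range. For instance at (s, t) = (6, 2): LHS = e^8 ≈ 2981, RHS = e^2 + e^6 ≈ 410.8.

Answer: Never true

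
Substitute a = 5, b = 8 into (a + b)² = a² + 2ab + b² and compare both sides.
LHS = (5 + 8)² = 169
RHS = 5² + 2·5·8 + 8² = 169

LHS = RHS: the two sides agree.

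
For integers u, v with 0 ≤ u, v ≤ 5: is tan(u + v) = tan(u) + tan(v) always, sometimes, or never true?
Sometimes true

It holds at (u, v) = (4, 0) (both sides equal tan(4) ≈ 1.158), but fails at (u, v) = (1, 3) (LHS = tan(4) ≈ 1.158, RHS = tan(3) + tan(1) ≈ 1.415).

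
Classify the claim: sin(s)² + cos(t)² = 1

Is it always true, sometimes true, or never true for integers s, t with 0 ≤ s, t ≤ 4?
Sometimes true

It holds at (s, t) = (0, 0) (both sides equal 1), but fails at (s, t) = (1, 0) (LHS = sin(1)² + 1 ≈ 1.708, RHS = 1).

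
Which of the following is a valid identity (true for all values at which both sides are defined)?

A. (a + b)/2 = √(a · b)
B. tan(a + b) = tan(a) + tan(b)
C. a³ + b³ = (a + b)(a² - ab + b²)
A: fails at (2, 4) — LHS = 3, RHS = 2·√(2) ≈ 2.828.
B: fails at (5, 8) — LHS = tan(13) ≈ 0.463, RHS = tan(8) + tan(5) ≈ -10.18.
C: holds — e.g. at (5, 5), both sides equal 250.

Answer: C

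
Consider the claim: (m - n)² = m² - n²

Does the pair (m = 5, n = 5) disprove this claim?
No

Substituting m = 5, n = 5:
LHS = (5 - 5)² = 0
RHS = 5² - 5² = 0

The sides agree, so this pair does not disprove the claim.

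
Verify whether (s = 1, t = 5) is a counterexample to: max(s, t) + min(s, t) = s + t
No

Substituting s = 1, t = 5:
LHS = max(1, 5) + min(1, 5) = 6
RHS = 1 + 5 = 6

The sides agree, so this pair does not disprove the claim.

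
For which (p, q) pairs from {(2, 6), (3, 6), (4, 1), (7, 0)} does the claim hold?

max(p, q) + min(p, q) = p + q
All pairs

Testing each pair:
(2, 6): LHS = 8, RHS = 8 → holds
(3, 6): LHS = 9, RHS = 9 → holds
(4, 1): LHS = 5, RHS = 5 → holds
(7, 0): LHS = 7, RHS = 7 → holds

Every pair satisfies the claim.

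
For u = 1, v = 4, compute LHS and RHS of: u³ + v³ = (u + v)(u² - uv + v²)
LHS = 1³ + 4³ = 65
RHS = (1 + 4)(1² - 1·4 + 4²) = 65

LHS = RHS: the two sides agree.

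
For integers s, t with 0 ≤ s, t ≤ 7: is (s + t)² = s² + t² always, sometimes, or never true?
Sometimes true

It holds at (s, t) = (2, 0) (both sides equal 4), but fails at (s, t) = (3, 5) (LHS = 64, RHS = 34).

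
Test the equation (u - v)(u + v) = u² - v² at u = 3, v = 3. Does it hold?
Holds

Substituting u = 3, v = 3:

LHS = (3 - 3)(3 + 3) = 0
RHS = 3² - 3² = 0

LHS = RHS, so the equation holds at this point.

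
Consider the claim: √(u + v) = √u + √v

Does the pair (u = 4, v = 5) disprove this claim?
Substituting u = 4, v = 5:
LHS = √(4 + 5) = 3
RHS = √4 + √5 = 2 + √(5) ≈ 4.236

Since LHS ≠ RHS, this pair disproves the claim.

Answer: Yes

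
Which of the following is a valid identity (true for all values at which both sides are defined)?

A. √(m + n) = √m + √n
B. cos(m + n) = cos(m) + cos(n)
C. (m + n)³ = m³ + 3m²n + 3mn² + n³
A: fails at (1, 5) — LHS = √(6) ≈ 2.449, RHS = 1 + √(5) ≈ 3.236.
B: fails at (5, 8) — LHS = cos(13) ≈ 0.9074, RHS = cos(8) + cos(5) ≈ 0.1382.
C: holds — e.g. at (1, 3), both sides equal 64.

Answer: C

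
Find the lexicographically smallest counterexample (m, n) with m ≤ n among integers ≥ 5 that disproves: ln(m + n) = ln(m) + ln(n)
(m, n) = (5, 5)

Substituting (5, 5) into the claim:
LHS = ln(5 + 5) = ln(10) ≈ 2.303
RHS = ln(5) + ln(5) = 2·ln(5) ≈ 3.219

Since LHS ≠ RHS, this pair disproves the claim, and no lexicographically smaller pair (m ≤ n, integers ≥ 5) does.

For instance (7, 11) is also a counterexample (LHS = ln(18) ≈ 2.89, RHS = ln(7) + ln(11) ≈ 4.344), but it's lexicographically larger.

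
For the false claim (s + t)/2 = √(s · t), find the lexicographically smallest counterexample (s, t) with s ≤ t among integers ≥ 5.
(s, t) = (5, 6)

Substituting (5, 6) into the claim:
LHS = (5 + 6)/2 = 11/2
RHS = √(5 · 6) = √(30) ≈ 5.477

Since LHS ≠ RHS, this pair disproves the claim, and no lexicographically smaller pair (s ≤ t, integers ≥ 5) does.

For instance (5, 8) is also a counterexample (LHS = 13/2, RHS = 2·√(10) ≈ 6.325), but it's lexicographically larger.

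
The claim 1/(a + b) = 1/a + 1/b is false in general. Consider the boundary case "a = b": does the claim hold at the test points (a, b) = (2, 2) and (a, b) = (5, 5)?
At (2, 2): LHS = 1/4 ≠ RHS = 1
At (5, 5): LHS = 1/10 ≠ RHS = 2/5

Answer: No, fails at both test points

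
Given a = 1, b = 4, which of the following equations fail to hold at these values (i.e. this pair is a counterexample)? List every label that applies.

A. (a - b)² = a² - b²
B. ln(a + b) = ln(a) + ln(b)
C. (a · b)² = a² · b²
A, B

Evaluating each claim at the given values:
A. LHS = 9, RHS = -15 → fails here (LHS ≠ RHS)
B. LHS = ln(5) ≈ 1.609, RHS = ln(4) ≈ 1.386 → fails here (LHS ≠ RHS)
C. LHS = 16, RHS = 16 → holds here (LHS = RHS)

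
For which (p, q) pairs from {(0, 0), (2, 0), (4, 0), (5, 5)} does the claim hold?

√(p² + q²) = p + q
(0, 0), (2, 0), (4, 0)

Testing each pair:
(0, 0): LHS = 0, RHS = 0 → holds
(2, 0): LHS = 2, RHS = 2 → holds
(4, 0): LHS = 4, RHS = 4 → holds
(5, 5): LHS = 5·√(2) ≈ 7.071, RHS = 10 → fails

3 of 4 pairs satisfy the claim.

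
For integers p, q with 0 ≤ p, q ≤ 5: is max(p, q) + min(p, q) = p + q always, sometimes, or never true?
The identity holds for every pair in the range. For instance at (p, q) = (3, 5): both sides equal 8.

Answer: Always true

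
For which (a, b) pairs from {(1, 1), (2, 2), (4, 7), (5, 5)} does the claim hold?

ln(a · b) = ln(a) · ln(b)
Testing each pair:
(1, 1): LHS = 0, RHS = 0 → holds
(2, 2): LHS = ln(4) ≈ 1.386, RHS = ln(2)² ≈ 0.4805 → fails
(4, 7): LHS = ln(28) ≈ 3.332, RHS = ln(4)·ln(7) ≈ 2.698 → fails
(5, 5): LHS = ln(25) ≈ 3.219, RHS = ln(5)² ≈ 2.59 → fails

1 of 4 pairs satisfies the claim.

Answer: (1, 1)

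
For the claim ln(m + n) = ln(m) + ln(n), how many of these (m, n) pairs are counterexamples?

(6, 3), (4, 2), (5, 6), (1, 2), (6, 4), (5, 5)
6

Testing each pair:
(6, 3): LHS = ln(9) ≈ 2.197, RHS = ln(3) + ln(6) ≈ 2.89 → counterexample
(4, 2): LHS = ln(6) ≈ 1.792, RHS = ln(2) + ln(4) ≈ 2.079 → counterexample
(5, 6): LHS = ln(11) ≈ 2.398, RHS = ln(5) + ln(6) ≈ 3.401 → counterexample
(1, 2): LHS = ln(3) ≈ 1.099, RHS = ln(2) ≈ 0.6931 → counterexample
(6, 4): LHS = ln(10) ≈ 2.303, RHS = ln(4) + ln(6) ≈ 3.178 → counterexample
(5, 5): LHS = ln(10) ≈ 2.303, RHS = 2·ln(5) ≈ 3.219 → counterexample

That makes 6 counterexamples.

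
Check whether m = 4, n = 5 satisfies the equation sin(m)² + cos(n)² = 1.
Fails

Substituting m = 4, n = 5:

LHS = sin(4)² + cos(5)² ≈ 0.6532
RHS = 1

LHS ≠ RHS, so the equation does not hold at this point.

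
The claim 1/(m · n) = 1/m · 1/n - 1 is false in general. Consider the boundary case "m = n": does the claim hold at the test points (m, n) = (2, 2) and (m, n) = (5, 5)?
No, fails at both test points

At (2, 2): LHS = 1/4 ≠ RHS = -3/4
At (5, 5): LHS = 1/25 ≠ RHS = -24/25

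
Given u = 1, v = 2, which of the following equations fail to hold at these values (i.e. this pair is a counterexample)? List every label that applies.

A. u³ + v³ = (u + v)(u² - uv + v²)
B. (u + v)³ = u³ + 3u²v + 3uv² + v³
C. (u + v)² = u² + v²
Evaluating each claim at the given values:
A. LHS = 9, RHS = 9 → holds here (LHS = RHS)
B. LHS = 27, RHS = 27 → holds here (LHS = RHS)
C. LHS = 9, RHS = 5 → fails here (LHS ≠ RHS)

Answer: C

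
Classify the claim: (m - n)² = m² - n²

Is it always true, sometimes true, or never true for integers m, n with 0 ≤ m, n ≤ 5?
It holds at (m, n) = (2, 2) (both sides equal 0), but fails at (m, n) = (5, 4) (LHS = 1, RHS = 9).

Answer: Sometimes true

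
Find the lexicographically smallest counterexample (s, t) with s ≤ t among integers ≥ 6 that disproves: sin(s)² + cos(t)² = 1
(s, t) = (6, 7)

At (6, 6): both sides equal 1, so it holds there.

Substituting (6, 7) into the claim:
LHS = sin(6)² + cos(7)² ≈ 0.6464
RHS = 1

Since LHS ≠ RHS, this pair disproves the claim, and no lexicographically smaller pair (s ≤ t, integers ≥ 6) does.

For instance (7, 12) is also a counterexample (LHS = sin(7)² + cos(12)² ≈ 1.144, RHS = 1), but it's lexicographically larger.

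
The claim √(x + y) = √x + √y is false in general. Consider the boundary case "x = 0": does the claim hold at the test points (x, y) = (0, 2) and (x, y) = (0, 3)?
Yes, holds at both test points

At (0, 2): LHS = √(2) ≈ 1.414, RHS = √(2) ≈ 1.414 → equal
At (0, 3): LHS = √(3) ≈ 1.732, RHS = √(3) ≈ 1.732 → equal

So the claim does hold at both of these boundary points, even though it is not an identity.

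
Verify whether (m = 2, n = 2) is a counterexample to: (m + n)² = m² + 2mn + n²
No

Substituting m = 2, n = 2:
LHS = (2 + 2)² = 16
RHS = 2² + 2·2·2 + 2² = 16

The sides agree, so this pair does not disprove the claim.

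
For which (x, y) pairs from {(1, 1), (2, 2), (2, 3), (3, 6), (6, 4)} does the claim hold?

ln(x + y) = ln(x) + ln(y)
(2, 2)

Testing each pair:
(1, 1): LHS = ln(2) ≈ 0.6931, RHS = 0 → fails
(2, 2): LHS = ln(4) ≈ 1.386, RHS = 2·ln(2) ≈ 1.386 → holds
(2, 3): LHS = ln(5) ≈ 1.609, RHS = ln(2) + ln(3) ≈ 1.792 → fails
(3, 6): LHS = ln(9) ≈ 2.197, RHS = ln(3) + ln(6) ≈ 2.89 → fails
(6, 4): LHS = ln(10) ≈ 2.303, RHS = ln(4) + ln(6) ≈ 3.178 → fails

1 of 5 pairs satisfies the claim.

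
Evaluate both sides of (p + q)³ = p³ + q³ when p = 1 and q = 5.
LHS = (1 + 5)³ = 216
RHS = 1³ + 5³ = 126

LHS ≠ RHS, so the equation does not hold here.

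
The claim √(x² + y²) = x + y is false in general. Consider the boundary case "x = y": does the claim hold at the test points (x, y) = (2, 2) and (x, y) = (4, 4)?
At (2, 2): LHS = 2·√(2) ≈ 2.828 ≠ RHS = 4
At (4, 4): LHS = 4·√(2) ≈ 5.657 ≠ RHS = 8

Answer: No, fails at both test points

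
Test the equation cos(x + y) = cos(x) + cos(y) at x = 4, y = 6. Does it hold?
Substituting x = 4, y = 6:

LHS = cos(4 + 6) = cos(10) ≈ -0.8391
RHS = cos(4) + cos(6) ≈ 0.3065

LHS ≠ RHS, so the equation does not hold at this point.

Answer: Fails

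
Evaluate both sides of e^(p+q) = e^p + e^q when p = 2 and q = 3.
LHS = e^(2+3) = e^5 ≈ 148.4
RHS = e^2 + e^3 ≈ 27.47

LHS ≠ RHS (they differ by about 120.9), so the equation does not hold here.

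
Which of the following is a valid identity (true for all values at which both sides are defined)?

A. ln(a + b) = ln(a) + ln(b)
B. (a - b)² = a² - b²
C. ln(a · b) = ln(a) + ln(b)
A: fails at (1, 4) — LHS = ln(5) ≈ 1.609, RHS = ln(4) ≈ 1.386.
B: fails at (2, 4) — LHS = 4, RHS = -12.
C: holds — e.g. at (1, 5), both sides equal ln(5) ≈ 1.609.

Answer: C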